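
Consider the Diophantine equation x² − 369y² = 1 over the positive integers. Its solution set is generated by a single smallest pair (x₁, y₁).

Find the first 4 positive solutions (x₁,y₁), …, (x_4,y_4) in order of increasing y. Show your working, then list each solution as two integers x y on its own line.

8396801 437120
141012534067201 7340819306240
2368108374136006451201 123278797782910239360
39769069528107045198367948801 2070295065004669620717268480

[19; 4,1,3,2,7,4,7,2,3,1,4,38] for √369; ℓ=12 ⇒ convergent index 11
a_0=19:  p_0=19·1+0=19,  q_0=19·0+1=1
a_1=4:  p_1=4·19+1=77,  q_1=4·1+0=4
…
a_6=4:  p_6=4·6147+826=25414,  q_6=4·320+43=1323
…
a_8=2:  p_8=2·184045+25414=393504,  q_8=2·9581+1323=20485
a_9=3:  p_9=3·393504+184045=1364557,  q_9=3·20485+9581=71036
a_10=1:  p_10=1·1364557+393504=1758061,  q_10=1·71036+20485=91521
a_11=4:  p_11=4·1758061+1364557=8396801,  q_11=4·91521+71036=437120
→ (8396801, 437120).  Check: 8396801²=70506267033601, 369·437120²=70506267033600, difference 1.
(x_2, y_2) = (8396801·8396801 + 369·437120·437120, 8396801·437120 + 437120·8396801) = (141012534067201, 7340819306240)
(x_3, y_3) = (8396801·141012534067201 + 369·437120·7340819306240, 8396801·7340819306240 + 437120·141012534067201) = (2368108374136006451201, 123278797782910239360)
(x_4, y_4) = (8396801·2368108374136006451201 + 369·437120·123278797782910239360, 8396801·123278797782910239360 + 437120·2368108374136006451201) = (39769069528107045198367948801, 2070295065004669620717268480)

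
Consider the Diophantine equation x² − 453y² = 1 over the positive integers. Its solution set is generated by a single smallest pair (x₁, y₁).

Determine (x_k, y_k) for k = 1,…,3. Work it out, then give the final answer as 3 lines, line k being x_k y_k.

1653751 77700
5469784740001 256992905400
18091323967121133751 850004548596233100

[21; 3,1,1,10,14,10,1,1,3,42] for √453; ℓ=10 ⇒ convergent index 9
step 0: (21, 1)  from 21·(1,0) + (0,1)
step 1: (64, 3)  from 3·(21,1) + (1,0)
…
step 3: (149, 7)  from 1·(85,4) + (64,3)
step 4: (1575, 74)  from 10·(149,7) + (85,4)
…
step 8: (469329, 22051)  from 1·(245764,11547) + (223565,10504)
step 9: (1653751, 77700)  from 3·(469329,22051) + (245764,11547)
(x₁, y₁) = (1653751, 77700);  1653751² − 453·77700² = 1 ✓
n=2: (1653751,77700)∘(1653751,77700) = (1653751·1653751+453·77700·77700, 1653751·77700+77700·1653751) = (5469784740001,256992905400)
n=3: (5469784740001,256992905400)∘(1653751,77700) = (1653751·5469784740001+453·77700·256992905400, 1653751·256992905400+77700·5469784740001) = (18091323967121133751,850004548596233100)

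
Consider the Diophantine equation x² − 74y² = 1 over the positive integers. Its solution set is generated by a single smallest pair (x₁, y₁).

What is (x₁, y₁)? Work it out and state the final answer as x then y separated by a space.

[8; 1,1,1,1,16] for √74; ℓ=5 ⇒ convergent index 9
i=0: a=8 ⇒ p=8, q=1
…
i=2: a=1 ⇒ p=17, q=2
…
i=8: a=1 ⇒ p=2228, q=259
i=9: a=1 ⇒ p=3699, q=430
(x₁, y₁) = (3699, 430);  3699² − 74·430² = 1 ✓

3699 430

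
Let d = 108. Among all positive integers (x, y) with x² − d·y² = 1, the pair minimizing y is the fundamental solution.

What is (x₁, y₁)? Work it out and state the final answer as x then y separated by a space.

√108 → a₀=10, period (2,1,1,4,1,1,2,20); ℓ=8 even so k=7
step 0: (10, 1)  from 10·(1,0) + (0,1)
step 1: (21, 2)  from 2·(10,1) + (1,0)
…
step 3: (52, 5)  from 1·(31,3) + (21,2)
step 4: (239, 23)  from 4·(52,5) + (31,3)
step 5: (291, 28)  from 1·(239,23) + (52,5)
step 6: (530, 51)  from 1·(291,28) + (239,23)
step 7: (1351, 130)  from 2·(530,51) + (291,28)
→ (1351, 130).  Check: 1351²=1825201, 108·130²=1825200, difference 1.

1351 130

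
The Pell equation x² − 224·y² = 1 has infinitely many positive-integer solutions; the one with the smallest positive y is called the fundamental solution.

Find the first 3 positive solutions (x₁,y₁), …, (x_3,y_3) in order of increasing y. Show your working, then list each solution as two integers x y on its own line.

15 1
449 30
13455 899

√224 → a₀=14, period (1,28); ℓ=2 even so k=1
a_0=14:  p_0=14·1+0=14,  q_0=14·0+1=1
a_1=1:  p_1=1·14+1=15,  q_1=1·1+0=1
→ (15, 1).  Check: 15²=225, 224·1²=224, difference 1.
(x_2, y_2) = (15·15 + 224·1·1, 15·1 + 1·15) = (449, 30)
(x_3, y_3) = (15·449 + 224·1·30, 15·30 + 1·449) = (13455, 899)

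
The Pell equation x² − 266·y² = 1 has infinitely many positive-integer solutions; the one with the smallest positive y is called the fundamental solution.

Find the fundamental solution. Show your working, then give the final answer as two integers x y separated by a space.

d=266: √d = [16; 3,4,3,32] (ℓ=4, even), read p_3/q_3
i=0: a=16 ⇒ p=16, q=1
i=1: a=3 ⇒ p=49, q=3
i=2: a=4 ⇒ p=212, q=13
i=3: a=3 ⇒ p=685, q=42
fundamental: x₁=685, y₁=42  (since 469225 − 266·1764 = 1)

685 42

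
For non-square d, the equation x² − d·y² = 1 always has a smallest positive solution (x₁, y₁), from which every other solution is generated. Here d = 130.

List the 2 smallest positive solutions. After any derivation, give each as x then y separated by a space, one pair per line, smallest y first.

√130 → a₀=11, period (2,2,22); ℓ=3 odd so k=5
i=0: a=11 ⇒ p=11, q=1
i=1: a=2 ⇒ p=23, q=2
i=2: a=2 ⇒ p=57, q=5
i=3: a=22 ⇒ p=1277, q=112
i=4: a=2 ⇒ p=2611, q=229
i=5: a=2 ⇒ p=6499, q=570
(x₁, y₁) = (6499, 570);  6499² − 130·570² = 1 ✓
(6499+570√130)^2 = 84474001 + 7408860√130

6499 570
84474001 7408860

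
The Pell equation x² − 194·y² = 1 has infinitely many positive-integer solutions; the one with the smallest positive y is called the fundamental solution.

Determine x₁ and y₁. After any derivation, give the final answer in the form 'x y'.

d=194: √d = [13; 1,12,1,26] (ℓ=4, even), read p_3/q_3
a_0=13:  p_0=13·1+0=13,  q_0=13·0+1=1
…
a_2=12:  p_2=12·14+13=181,  q_2=12·1+1=13
a_3=1:  p_3=1·181+14=195,  q_3=1·13+1=14
fundamental: x₁=195, y₁=14  (since 38025 − 194·196 = 1)

195 14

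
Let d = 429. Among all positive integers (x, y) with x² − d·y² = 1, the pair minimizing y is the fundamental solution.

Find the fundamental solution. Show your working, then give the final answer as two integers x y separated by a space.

1524095 73584

[20; 1,2,2,9,1,12,1,9,2,2,1,40] for √429; ℓ=12 ⇒ convergent index 11
a_0=20:  p_0=20·1+0=20,  q_0=20·0+1=1
…
a_6=12:  p_6=12·1512+1367=19511,  q_6=12·73+66=942
…
a_10=2:  p_10=2·438459+208718=1085636,  q_10=2·21169+10077=52415
a_11=1:  p_11=1·1085636+438459=1524095,  q_11=1·52415+21169=73584
→ (1524095, 73584).  Check: 1524095²=2322865569025, 429·73584²=2322865569024, difference 1.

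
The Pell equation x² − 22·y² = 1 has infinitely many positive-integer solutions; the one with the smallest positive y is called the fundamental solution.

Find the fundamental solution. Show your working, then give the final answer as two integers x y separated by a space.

197 42

d=22: √d = [4; 1,2,4,2,1,8] (ℓ=6, even), read p_5/q_5
step 0: (4, 1)  from 4·(1,0) + (0,1)
step 1: (5, 1)  from 1·(4,1) + (1,0)
…
step 3: (61, 13)  from 4·(14,3) + (5,1)
step 4: (136, 29)  from 2·(61,13) + (14,3)
step 5: (197, 42)  from 1·(136,29) + (61,13)
fundamental: x₁=197, y₁=42  (since 38809 − 22·1764 = 1)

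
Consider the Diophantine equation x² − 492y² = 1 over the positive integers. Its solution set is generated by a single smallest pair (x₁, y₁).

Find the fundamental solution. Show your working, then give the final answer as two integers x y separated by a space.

√492 → a₀=22, period (5,1,1,10,1,1,5,44); ℓ=8 even so k=7
i=0: a=22 ⇒ p=22, q=1
i=1: a=5 ⇒ p=111, q=5
i=2: a=1 ⇒ p=133, q=6
i=3: a=1 ⇒ p=244, q=11
…
i=6: a=1 ⇒ p=5390, q=243
i=7: a=5 ⇒ p=29767, q=1342
fundamental: x₁=29767, y₁=1342  (since 886074289 − 492·1800964 = 1)

29767 1342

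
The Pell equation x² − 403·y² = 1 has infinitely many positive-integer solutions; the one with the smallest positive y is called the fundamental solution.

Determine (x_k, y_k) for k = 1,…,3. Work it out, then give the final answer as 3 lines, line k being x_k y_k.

669878 33369
897473069767 44706317964
1202394930058086974 59895557730143415

[20; 13,2,1,3,1,3,1,2,13,40] for √403; ℓ=10 ⇒ convergent index 9
k=0  a_k=20  p_k/q_k = 20/1
k=1  a_k=13  p_k/q_k = 261/13
k=2  a_k=2  p_k/q_k = 542/27
k=3  a_k=1  p_k/q_k = 803/40
…
k=5  a_k=1  p_k/q_k = 3754/187
k=6  a_k=3  p_k/q_k = 14213/708
k=7  a_k=1  p_k/q_k = 17967/895
k=8  a_k=2  p_k/q_k = 50147/2498
k=9  a_k=13  p_k/q_k = 669878/33369
(x₁, y₁) = (669878, 33369);  669878² − 403·33369² = 1 ✓
n=2: (669878,33369)∘(669878,33369) = (669878·669878+403·33369·33369, 669878·33369+33369·669878) = (897473069767,44706317964)
n=3: (897473069767,44706317964)∘(669878,33369) = (669878·897473069767+403·33369·44706317964, 669878·44706317964+33369·897473069767) = (1202394930058086974,59895557730143415)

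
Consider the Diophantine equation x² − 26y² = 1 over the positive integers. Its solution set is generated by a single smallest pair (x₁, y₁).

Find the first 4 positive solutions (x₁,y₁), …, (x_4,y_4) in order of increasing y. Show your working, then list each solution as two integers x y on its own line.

√26 = [5; 10, …], period ℓ=1 (odd) → k=1
k=0  a_k=5  p_k/q_k = 5/1
k=1  a_k=10  p_k/q_k = 51/10
fundamental: x₁=51, y₁=10  (since 2601 − 26·100 = 1)
k=2:  x_2 = 51·51+26·10·10 = 5201,  y_2 = 51·10+10·51 = 1020
k=3:  x_3 = 51·5201+26·10·1020 = 530451,  y_3 = 51·1020+10·5201 = 104030
k=4:  x_4 = 51·530451+26·10·104030 = 54100801,  y_4 = 51·104030+10·530451 = 10610040

51 10
5201 1020
530451 104030
54100801 10610040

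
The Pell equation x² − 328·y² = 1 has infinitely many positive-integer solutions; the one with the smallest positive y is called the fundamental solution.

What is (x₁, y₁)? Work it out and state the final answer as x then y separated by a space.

163 9

√328 → a₀=18, period (9,36); ℓ=2 even so k=1
a_0=18:  p_0=18·1+0=18,  q_0=18·0+1=1
a_1=9:  p_1=9·18+1=163,  q_1=9·1+0=9
→ (163, 9).  Check: 163²=26569, 328·9²=26568, difference 1.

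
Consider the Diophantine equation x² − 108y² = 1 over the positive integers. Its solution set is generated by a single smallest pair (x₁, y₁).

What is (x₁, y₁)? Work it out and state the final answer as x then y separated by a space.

d=108: √d = [10; 2,1,1,4,1,1,2,20] (ℓ=8, even), read p_7/q_7
a_0=10:  p_0=10·1+0=10,  q_0=10·0+1=1
a_1=2:  p_1=2·10+1=21,  q_1=2·1+0=2
a_2=1:  p_2=1·21+10=31,  q_2=1·2+1=3
a_3=1:  p_3=1·31+21=52,  q_3=1·3+2=5
…
a_6=1:  p_6=1·291+239=530,  q_6=1·28+23=51
a_7=2:  p_7=2·530+291=1351,  q_7=2·51+28=130
(x₁, y₁) = (1351, 130);  1351² − 108·130² = 1 ✓

1351 130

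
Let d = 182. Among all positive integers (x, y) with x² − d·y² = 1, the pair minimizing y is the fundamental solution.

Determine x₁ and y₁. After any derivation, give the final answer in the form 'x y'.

√182 → a₀=13, period (2,26); ℓ=2 even so k=1
k=0  a_k=13  p_k/q_k = 13/1
k=1  a_k=2  p_k/q_k = 27/2
(x₁, y₁) = (27, 2);  27² − 182·2² = 1 ✓

27 2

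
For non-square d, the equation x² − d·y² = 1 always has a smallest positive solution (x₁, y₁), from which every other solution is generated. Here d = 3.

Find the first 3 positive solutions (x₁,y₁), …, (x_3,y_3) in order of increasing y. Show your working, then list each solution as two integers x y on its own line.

√3 = [1; 1,2, …], period ℓ=2 (even) → k=1
k=0  a_k=1  p_k/q_k = 1/1
k=1  a_k=1  p_k/q_k = 2/1
→ (2, 1).  Check: 2²=4, 3·1²=3, difference 1.
k=2:  x_2 = 2·2+3·1·1 = 7,  y_2 = 2·1+1·2 = 4
k=3:  x_3 = 2·7+3·1·4 = 26,  y_3 = 2·4+1·7 = 15

2 1
7 4
26 15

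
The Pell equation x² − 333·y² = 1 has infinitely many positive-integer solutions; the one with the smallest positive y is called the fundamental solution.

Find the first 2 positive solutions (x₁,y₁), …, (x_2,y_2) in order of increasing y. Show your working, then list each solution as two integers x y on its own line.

73 4
10657 584

[18; 4,36] for √333; ℓ=2 ⇒ convergent index 1
i=0: a=18 ⇒ p=18, q=1
i=1: a=4 ⇒ p=73, q=4
(x₁, y₁) = (73, 4);  73² − 333·4² = 1 ✓
k=2:  x_2 = 73·73+333·4·4 = 10657,  y_2 = 73·4+4·73 = 584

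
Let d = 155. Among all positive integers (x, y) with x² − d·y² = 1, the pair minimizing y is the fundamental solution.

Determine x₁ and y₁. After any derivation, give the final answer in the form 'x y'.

d=155: √d = [12; 2,4,2,24] (ℓ=4, even), read p_3/q_3
k=0  a_k=12  p_k/q_k = 12/1
k=1  a_k=2  p_k/q_k = 25/2
k=2  a_k=4  p_k/q_k = 112/9
k=3  a_k=2  p_k/q_k = 249/20
(x₁, y₁) = (249, 20);  249² − 155·20² = 1 ✓

249 20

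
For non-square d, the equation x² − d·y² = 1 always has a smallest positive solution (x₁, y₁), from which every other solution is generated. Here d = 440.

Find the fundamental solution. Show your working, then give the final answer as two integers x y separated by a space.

21 1

d=440: √d = [20; 1,40] (ℓ=2, even), read p_1/q_1
a_0=20:  p_0=20·1+0=20,  q_0=20·0+1=1
a_1=1:  p_1=1·20+1=21,  q_1=1·1+0=1
fundamental: x₁=21, y₁=1  (since 441 − 440·1 = 1)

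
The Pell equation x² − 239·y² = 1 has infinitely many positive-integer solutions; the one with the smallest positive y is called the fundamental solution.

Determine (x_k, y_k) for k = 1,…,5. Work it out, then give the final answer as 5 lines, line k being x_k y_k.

√239 = [15; 2,5,1,2,4,15,4,2,1,5,2,30, …], period ℓ=12 (even) → k=11
k=0  a_k=15  p_k/q_k = 15/1
k=1  a_k=2  p_k/q_k = 31/2
…
k=10  a_k=5  p_k/q_k = 2847431/184185
k=11  a_k=2  p_k/q_k = 6195120/400729
(x₁, y₁) = (6195120, 400729);  6195120² − 239·400729² = 1 ✓
k=2:  x_2 = 6195120·6195120+239·400729·400729 = 76759023628799,  y_2 = 6195120·400729+400729·6195120 = 4965128484960
k=3:  x_3 = 6195120·76759023628799+239·400729·4965128484960 = 951062724926484326640,  y_3 = 6195120·4965128484960+400729·76759023628799 = 61519133559490389671
k=4:  x_4 = 6195120·951062724926484326640+239·400729·61519133559490389671 = 11783895416893046404284364801,  y_4 = 6195120·61519133559490389671+400729·951062724926484326640 = 762236829394135240588726080
k=5:  x_5 = 6195120·11783895416893046404284364801+239·400729·762236829394135240588726080 = 146005292350203948217495381647615600,  y_5 = 6195120·762236829394135240588726080+400729·11783895416893046404284364801 = 9444297253032328704218497935069529

6195120 400729
76759023628799 4965128484960
951062724926484326640 61519133559490389671
11783895416893046404284364801 762236829394135240588726080
146005292350203948217495381647615600 9444297253032328704218497935069529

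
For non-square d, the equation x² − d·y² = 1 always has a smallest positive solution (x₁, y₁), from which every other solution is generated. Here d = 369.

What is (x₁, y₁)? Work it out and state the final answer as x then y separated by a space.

√369 → a₀=19, period (4,1,3,2,7,4,7,2,3,1,4,38); ℓ=12 even so k=11
a_0=19:  p_0=19·1+0=19,  q_0=19·0+1=1
a_1=4:  p_1=4·19+1=77,  q_1=4·1+0=4
a_2=1:  p_2=1·77+19=96,  q_2=1·4+1=5
…
a_5=7:  p_5=7·826+365=6147,  q_5=7·43+19=320
a_6=4:  p_6=4·6147+826=25414,  q_6=4·320+43=1323
…
a_9=3:  p_9=3·393504+184045=1364557,  q_9=3·20485+9581=71036
a_10=1:  p_10=1·1364557+393504=1758061,  q_10=1·71036+20485=91521
a_11=4:  p_11=4·1758061+1364557=8396801,  q_11=4·91521+71036=437120
fundamental: x₁=8396801, y₁=437120  (since 70506267033601 − 369·191073894400 = 1)

8396801 437120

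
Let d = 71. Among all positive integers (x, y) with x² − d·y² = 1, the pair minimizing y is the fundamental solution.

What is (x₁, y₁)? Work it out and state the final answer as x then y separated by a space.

3480 413

[8; 2,2,1,7,1,2,2,16] for √71; ℓ=8 ⇒ convergent index 7
k=0  a_k=8  p_k/q_k = 8/1
k=1  a_k=2  p_k/q_k = 17/2
…
k=3  a_k=1  p_k/q_k = 59/7
…
k=5  a_k=1  p_k/q_k = 514/61
k=6  a_k=2  p_k/q_k = 1483/176
k=7  a_k=2  p_k/q_k = 3480/413
fundamental: x₁=3480, y₁=413  (since 12110400 − 71·170569 = 1)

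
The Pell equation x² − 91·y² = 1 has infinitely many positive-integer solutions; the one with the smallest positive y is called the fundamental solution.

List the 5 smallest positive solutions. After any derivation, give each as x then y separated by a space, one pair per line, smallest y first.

√91 = [9; 1,1,5,1,5,1,1,18, …], period ℓ=8 (even) → k=7
a_0=9:  p_0=9·1+0=9,  q_0=9·0+1=1
a_1=1:  p_1=1·9+1=10,  q_1=1·1+0=1
…
a_3=5:  p_3=5·19+10=105,  q_3=5·2+1=11
a_4=1:  p_4=1·105+19=124,  q_4=1·11+2=13
a_5=5:  p_5=5·124+105=725,  q_5=5·13+11=76
a_6=1:  p_6=1·725+124=849,  q_6=1·76+13=89
a_7=1:  p_7=1·849+725=1574,  q_7=1·89+76=165
→ (1574, 165).  Check: 1574²=2477476, 91·165²=2477475, difference 1.
(1574+165√91)^2 = 4954951 + 519420√91
(1574+165√91)^3 = 15598184174 + 1635133995√91
(1574+165√91)^4 = 49103078824801 + 5147401296840√91
(1574+165√91)^5 = 154576476542289374 + 16204017647318325√91

1574 165
4954951 519420
15598184174 1635133995
49103078824801 5147401296840
154576476542289374 16204017647318325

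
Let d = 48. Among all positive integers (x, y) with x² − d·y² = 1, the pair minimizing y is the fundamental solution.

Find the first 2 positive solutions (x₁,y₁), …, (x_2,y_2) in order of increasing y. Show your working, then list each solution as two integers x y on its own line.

7 1
97 14

√48 = [6; 1,12, …], period ℓ=2 (even) → k=1
k=0  a_k=6  p_k/q_k = 6/1
k=1  a_k=1  p_k/q_k = 7/1
→ (7, 1).  Check: 7²=49, 48·1²=48, difference 1.
n=2: (7,1)∘(7,1) = (7·7+48·1·1, 7·1+1·7) = (97,14)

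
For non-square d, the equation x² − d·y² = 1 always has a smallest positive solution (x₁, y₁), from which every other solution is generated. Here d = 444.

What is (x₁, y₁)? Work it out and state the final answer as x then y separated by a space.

√444 → a₀=21, period (14,42); ℓ=2 even so k=1
i=0: a=21 ⇒ p=21, q=1
i=1: a=14 ⇒ p=295, q=14
→ (295, 14).  Check: 295²=87025, 444·14²=87024, difference 1.

295 14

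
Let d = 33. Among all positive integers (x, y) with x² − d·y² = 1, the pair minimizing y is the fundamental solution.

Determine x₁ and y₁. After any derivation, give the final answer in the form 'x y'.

[5; 1,2,1,10] for √33; ℓ=4 ⇒ convergent index 3
a_0=5:  p_0=5·1+0=5,  q_0=5·0+1=1
a_1=1:  p_1=1·5+1=6,  q_1=1·1+0=1
a_2=2:  p_2=2·6+5=17,  q_2=2·1+1=3
a_3=1:  p_3=1·17+6=23,  q_3=1·3+1=4
→ (23, 4).  Check: 23²=529, 33·4²=528, difference 1.

23 4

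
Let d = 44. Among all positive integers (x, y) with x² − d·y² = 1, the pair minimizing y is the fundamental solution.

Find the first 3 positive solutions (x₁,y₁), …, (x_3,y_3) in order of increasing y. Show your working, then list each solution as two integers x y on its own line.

√44 = [6; 1,1,1,2,1,1,1,12, …], period ℓ=8 (even) → k=7
a_0=6:  p_0=6·1+0=6,  q_0=6·0+1=1
…
a_3=1:  p_3=1·13+7=20,  q_3=1·2+1=3
a_4=2:  p_4=2·20+13=53,  q_4=2·3+2=8
a_5=1:  p_5=1·53+20=73,  q_5=1·8+3=11
a_6=1:  p_6=1·73+53=126,  q_6=1·11+8=19
a_7=1:  p_7=1·126+73=199,  q_7=1·19+11=30
→ (199, 30).  Check: 199²=39601, 44·30²=39600, difference 1.
(199+30√44)^2 = 79201 + 11940√44
(199+30√44)^3 = 31521799 + 4752090√44

199 30
79201 11940
31521799 4752090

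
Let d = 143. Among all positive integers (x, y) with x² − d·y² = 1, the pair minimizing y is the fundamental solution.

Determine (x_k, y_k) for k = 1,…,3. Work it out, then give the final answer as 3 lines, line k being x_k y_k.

12 1
287 24
6876 575

[11; 1,22] for √143; ℓ=2 ⇒ convergent index 1
step 0: (11, 1)  from 11·(1,0) + (0,1)
step 1: (12, 1)  from 1·(11,1) + (1,0)
(x₁, y₁) = (12, 1);  12² − 143·1² = 1 ✓
k=2:  x_2 = 12·12+143·1·1 = 287,  y_2 = 12·1+1·12 = 24
k=3:  x_3 = 12·287+143·1·24 = 6876,  y_3 = 12·24+1·287 = 575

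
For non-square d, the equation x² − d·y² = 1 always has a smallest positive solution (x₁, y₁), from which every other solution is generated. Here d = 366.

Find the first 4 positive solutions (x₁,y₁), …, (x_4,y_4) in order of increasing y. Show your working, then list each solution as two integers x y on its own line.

√366 → a₀=19, period (7,1,1,1,2,12,2,1,1,1,7,38); ℓ=12 even so k=11
i=0: a=19 ⇒ p=19, q=1
i=1: a=7 ⇒ p=134, q=7
…
i=3: a=1 ⇒ p=287, q=15
i=4: a=1 ⇒ p=440, q=23
i=5: a=2 ⇒ p=1167, q=61
…
i=7: a=2 ⇒ p=30055, q=1571
…
i=9: a=1 ⇒ p=74554, q=3897
i=10: a=1 ⇒ p=119053, q=6223
i=11: a=7 ⇒ p=907925, q=47458
(x₁, y₁) = (907925, 47458);  907925² − 366·47458² = 1 ✓
(907925+47458√366)^2 = 1648655611249 + 86176609300√366
(907925+47458√366)^3 = 2993711291685588725 + 156483795997357542√366
(907925+47458√366)^4 = 5436130649005627630680001 + 284151100961715516031400√366

907925 47458
1648655611249 86176609300
2993711291685588725 156483795997357542
5436130649005627630680001 284151100961715516031400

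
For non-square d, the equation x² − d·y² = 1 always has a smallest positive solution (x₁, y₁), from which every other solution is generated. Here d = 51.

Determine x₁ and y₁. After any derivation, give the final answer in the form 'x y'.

√51 → a₀=7, period (7,14); ℓ=2 even so k=1
a_0=7:  p_0=7·1+0=7,  q_0=7·0+1=1
a_1=7:  p_1=7·7+1=50,  q_1=7·1+0=7
fundamental: x₁=50, y₁=7  (since 2500 − 51·49 = 1)

50 7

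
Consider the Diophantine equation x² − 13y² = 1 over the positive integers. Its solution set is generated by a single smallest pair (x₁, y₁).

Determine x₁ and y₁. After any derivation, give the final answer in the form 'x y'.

√13 = [3; 1,1,1,1,6, …], period ℓ=5 (odd) → k=9
i=0: a=3 ⇒ p=3, q=1
i=1: a=1 ⇒ p=4, q=1
i=2: a=1 ⇒ p=7, q=2
i=3: a=1 ⇒ p=11, q=3
i=4: a=1 ⇒ p=18, q=5
i=5: a=6 ⇒ p=119, q=33
i=6: a=1 ⇒ p=137, q=38
i=7: a=1 ⇒ p=256, q=71
i=8: a=1 ⇒ p=393, q=109
i=9: a=1 ⇒ p=649, q=180
fundamental: x₁=649, y₁=180  (since 421201 − 13·32400 = 1)

649 180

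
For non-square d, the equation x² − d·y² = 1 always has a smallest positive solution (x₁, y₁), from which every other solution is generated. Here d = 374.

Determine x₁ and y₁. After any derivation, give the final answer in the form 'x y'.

√374 → a₀=19, period (2,1,18,1,2,38); ℓ=6 even so k=5
k=0  a_k=19  p_k/q_k = 19/1
k=1  a_k=2  p_k/q_k = 39/2
…
k=4  a_k=1  p_k/q_k = 1141/59
k=5  a_k=2  p_k/q_k = 3365/174
→ (3365, 174).  Check: 3365²=11323225, 374·174²=11323224, difference 1.

3365 174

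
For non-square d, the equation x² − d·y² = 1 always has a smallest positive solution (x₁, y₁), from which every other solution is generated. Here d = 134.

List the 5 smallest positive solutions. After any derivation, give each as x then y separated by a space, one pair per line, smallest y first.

145925 12606
42588211249 3679061100
12429369452874725 1073733982022394
3627511474778900280001 313369262649556627800
1058689223901792677265417125 91456819303199367841407606

d=134: √d = [11; 1,1,2,1,3,…,1,1,22] (ℓ=14, even), read p_13/q_13
step 0: (11, 1)  from 11·(1,0) + (0,1)
step 1: (12, 1)  from 1·(11,1) + (1,0)
step 2: (23, 2)  from 1·(12,1) + (11,1)
step 3: (58, 5)  from 2·(23,2) + (12,1)
step 4: (81, 7)  from 1·(58,5) + (23,2)
step 5: (301, 26)  from 3·(81,7) + (58,5)
step 6: (382, 33)  from 1·(301,26) + (81,7)
…
step 8: (4503, 389)  from 1·(4121,356) + (382,33)
…
step 10: (22133, 1912)  from 1·(17630,1523) + (4503,389)
step 11: (61896, 5347)  from 2·(22133,1912) + (17630,1523)
step 12: (84029, 7259)  from 1·(61896,5347) + (22133,1912)
step 13: (145925, 12606)  from 1·(84029,7259) + (61896,5347)
(x₁, y₁) = (145925, 12606);  145925² − 134·12606² = 1 ✓
k=2:  x_2 = 145925·145925+134·12606·12606 = 42588211249,  y_2 = 145925·12606+12606·145925 = 3679061100
k=3:  x_3 = 145925·42588211249+134·12606·3679061100 = 12429369452874725,  y_3 = 145925·3679061100+12606·42588211249 = 1073733982022394
k=4:  x_4 = 145925·12429369452874725+134·12606·1073733982022394 = 3627511474778900280001,  y_4 = 145925·1073733982022394+12606·12429369452874725 = 313369262649556627800
k=5:  x_5 = 145925·3627511474778900280001+134·12606·313369262649556627800 = 1058689223901792677265417125,  y_5 = 145925·313369262649556627800+12606·3627511474778900280001 = 91456819303199367841407606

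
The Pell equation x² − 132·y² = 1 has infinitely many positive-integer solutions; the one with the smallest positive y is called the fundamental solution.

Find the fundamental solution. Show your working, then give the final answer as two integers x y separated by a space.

d=132: √d = [11; 2,22] (ℓ=2, even), read p_1/q_1
i=0: a=11 ⇒ p=11, q=1
i=1: a=2 ⇒ p=23, q=2
(x₁, y₁) = (23, 2);  23² − 132·2² = 1 ✓

23 2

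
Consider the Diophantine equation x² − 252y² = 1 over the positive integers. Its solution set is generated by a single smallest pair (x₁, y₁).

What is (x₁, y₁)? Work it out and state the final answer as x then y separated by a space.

127 8

√252 → a₀=15, period (1,6,1,30); ℓ=4 even so k=3
k=0  a_k=15  p_k/q_k = 15/1
…
k=2  a_k=6  p_k/q_k = 111/7
k=3  a_k=1  p_k/q_k = 127/8
fundamental: x₁=127, y₁=8  (since 16129 − 252·64 = 1)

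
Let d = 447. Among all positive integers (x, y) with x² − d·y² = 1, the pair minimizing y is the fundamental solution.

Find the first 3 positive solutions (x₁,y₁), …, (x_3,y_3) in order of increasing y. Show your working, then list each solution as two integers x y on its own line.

148 7
43807 2072
12966724 613305

√447 → a₀=21, period (7,42); ℓ=2 even so k=1
k=0  a_k=21  p_k/q_k = 21/1
k=1  a_k=7  p_k/q_k = 148/7
(x₁, y₁) = (148, 7);  148² − 447·7² = 1 ✓
n=2: (148,7)∘(148,7) = (148·148+447·7·7, 148·7+7·148) = (43807,2072)
n=3: (43807,2072)∘(148,7) = (148·43807+447·7·2072, 148·2072+7·43807) = (12966724,613305)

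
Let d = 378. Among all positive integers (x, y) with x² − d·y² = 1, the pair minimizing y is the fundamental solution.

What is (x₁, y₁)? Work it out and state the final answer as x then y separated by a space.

d=378: √d = [19; 2,3,1,4,1,3,2,38] (ℓ=8, even), read p_7/q_7
a_0=19:  p_0=19·1+0=19,  q_0=19·0+1=1
a_1=2:  p_1=2·19+1=39,  q_1=2·1+0=2
a_2=3:  p_2=3·39+19=136,  q_2=3·2+1=7
a_3=1:  p_3=1·136+39=175,  q_3=1·7+2=9
…
a_6=3:  p_6=3·1011+836=3869,  q_6=3·52+43=199
a_7=2:  p_7=2·3869+1011=8749,  q_7=2·199+52=450
(x₁, y₁) = (8749, 450);  8749² − 378·450² = 1 ✓

8749 450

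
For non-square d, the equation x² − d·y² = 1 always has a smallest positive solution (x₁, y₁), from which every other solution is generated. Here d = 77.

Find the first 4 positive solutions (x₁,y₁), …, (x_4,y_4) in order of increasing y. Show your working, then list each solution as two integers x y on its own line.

351 40
246401 28080
172973151 19712120
121426905601 13837880160

√77 = [8; 1,3,2,3,1,16, …], period ℓ=6 (even) → k=5
step 0: (8, 1)  from 8·(1,0) + (0,1)
…
step 2: (35, 4)  from 3·(9,1) + (8,1)
step 3: (79, 9)  from 2·(35,4) + (9,1)
step 4: (272, 31)  from 3·(79,9) + (35,4)
step 5: (351, 40)  from 1·(272,31) + (79,9)
fundamental: x₁=351, y₁=40  (since 123201 − 77·1600 = 1)
(x_2, y_2) = (351·351 + 77·40·40, 351·40 + 40·351) = (246401, 28080)
(x_3, y_3) = (351·246401 + 77·40·28080, 351·28080 + 40·246401) = (172973151, 19712120)
(x_4, y_4) = (351·172973151 + 77·40·19712120, 351·19712120 + 40·172973151) = (121426905601, 13837880160)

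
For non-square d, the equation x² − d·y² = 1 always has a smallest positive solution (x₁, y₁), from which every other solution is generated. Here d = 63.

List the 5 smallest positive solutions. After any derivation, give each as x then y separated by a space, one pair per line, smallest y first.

8 1
127 16
2024 255
32257 4064
514088 64769

d=63: √d = [7; 1,14] (ℓ=2, even), read p_1/q_1
i=0: a=7 ⇒ p=7, q=1
i=1: a=1 ⇒ p=8, q=1
(x₁, y₁) = (8, 1);  8² − 63·1² = 1 ✓
(8+1√63)^2 = 127 + 16√63
(8+1√63)^3 = 2024 + 255√63
(8+1√63)^4 = 32257 + 4064√63
(8+1√63)^5 = 514088 + 64769√63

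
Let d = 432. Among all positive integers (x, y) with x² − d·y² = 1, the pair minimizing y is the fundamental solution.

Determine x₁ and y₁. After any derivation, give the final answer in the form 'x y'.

√432 = [20; 1,3,1,1,1,3,1,40, …], period ℓ=8 (even) → k=7
step 0: (20, 1)  from 20·(1,0) + (0,1)
…
step 4: (187, 9)  from 1·(104,5) + (83,4)
…
step 6: (1060, 51)  from 3·(291,14) + (187,9)
step 7: (1351, 65)  from 1·(1060,51) + (291,14)
fundamental: x₁=1351, y₁=65  (since 1825201 − 432·4225 = 1)

1351 65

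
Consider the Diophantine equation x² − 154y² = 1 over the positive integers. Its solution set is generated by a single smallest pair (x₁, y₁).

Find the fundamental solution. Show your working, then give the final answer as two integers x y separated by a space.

√154 = [12; 2,2,3,1,2,1,3,2,2,24, …], period ℓ=10 (even) → k=9
k=0  a_k=12  p_k/q_k = 12/1
…
k=2  a_k=2  p_k/q_k = 62/5
k=3  a_k=3  p_k/q_k = 211/17
k=4  a_k=1  p_k/q_k = 273/22
k=5  a_k=2  p_k/q_k = 757/61
…
k=8  a_k=2  p_k/q_k = 8724/703
k=9  a_k=2  p_k/q_k = 21295/1716
fundamental: x₁=21295, y₁=1716  (since 453477025 − 154·2944656 = 1)

21295 1716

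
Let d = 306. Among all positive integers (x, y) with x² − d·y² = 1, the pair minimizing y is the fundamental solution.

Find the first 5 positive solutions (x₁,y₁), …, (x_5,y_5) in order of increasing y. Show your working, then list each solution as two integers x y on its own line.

35 2
2449 140
171395 9798
11995201 685720
839492675 47990602

√306 = [17; 2,34, …], period ℓ=2 (even) → k=1
step 0: (17, 1)  from 17·(1,0) + (0,1)
step 1: (35, 2)  from 2·(17,1) + (1,0)
fundamental: x₁=35, y₁=2  (since 1225 − 306·4 = 1)
(x_2, y_2) = (35·35 + 306·2·2, 35·2 + 2·35) = (2449, 140)
(x_3, y_3) = (35·2449 + 306·2·140, 35·140 + 2·2449) = (171395, 9798)
(x_4, y_4) = (35·171395 + 306·2·9798, 35·9798 + 2·171395) = (11995201, 685720)
(x_5, y_5) = (35·11995201 + 306·2·685720, 35·685720 + 2·11995201) = (839492675, 47990602)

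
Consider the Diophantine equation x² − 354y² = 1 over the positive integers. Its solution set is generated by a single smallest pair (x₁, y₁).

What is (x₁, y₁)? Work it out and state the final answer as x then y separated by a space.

258065 13716

√354 → a₀=18, period (1,4,2,2,18,2,2,4,1,36); ℓ=10 even so k=9
i=0: a=18 ⇒ p=18, q=1
…
i=3: a=2 ⇒ p=207, q=11
…
i=5: a=18 ⇒ p=9351, q=497
…
i=8: a=4 ⇒ p=210294, q=11177
i=9: a=1 ⇒ p=258065, q=13716
→ (258065, 13716).  Check: 258065²=66597544225, 354·13716²=66597544224, difference 1.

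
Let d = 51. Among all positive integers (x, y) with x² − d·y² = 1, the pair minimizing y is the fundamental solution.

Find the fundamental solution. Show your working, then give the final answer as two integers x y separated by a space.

50 7

d=51: √d = [7; 7,14] (ℓ=2, even), read p_1/q_1
step 0: (7, 1)  from 7·(1,0) + (0,1)
step 1: (50, 7)  from 7·(7,1) + (1,0)
(x₁, y₁) = (50, 7);  50² − 51·7² = 1 ✓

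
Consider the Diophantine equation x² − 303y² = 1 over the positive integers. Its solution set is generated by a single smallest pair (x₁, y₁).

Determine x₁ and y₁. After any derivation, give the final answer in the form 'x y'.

d=303: √d = [17; 2,2,5,2,2,34] (ℓ=6, even), read p_5/q_5
step 0: (17, 1)  from 17·(1,0) + (0,1)
…
step 2: (87, 5)  from 2·(35,2) + (17,1)
step 3: (470, 27)  from 5·(87,5) + (35,2)
step 4: (1027, 59)  from 2·(470,27) + (87,5)
step 5: (2524, 145)  from 2·(1027,59) + (470,27)
fundamental: x₁=2524, y₁=145  (since 6370576 − 303·21025 = 1)

2524 145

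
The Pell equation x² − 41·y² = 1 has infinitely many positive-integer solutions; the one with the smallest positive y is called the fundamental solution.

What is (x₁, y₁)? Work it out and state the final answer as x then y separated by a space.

[6; 2,2,12] for √41; ℓ=3 ⇒ convergent index 5
step 0: (6, 1)  from 6·(1,0) + (0,1)
step 1: (13, 2)  from 2·(6,1) + (1,0)
step 2: (32, 5)  from 2·(13,2) + (6,1)
step 3: (397, 62)  from 12·(32,5) + (13,2)
step 4: (826, 129)  from 2·(397,62) + (32,5)
step 5: (2049, 320)  from 2·(826,129) + (397,62)
(x₁, y₁) = (2049, 320);  2049² − 41·320² = 1 ✓

2049 320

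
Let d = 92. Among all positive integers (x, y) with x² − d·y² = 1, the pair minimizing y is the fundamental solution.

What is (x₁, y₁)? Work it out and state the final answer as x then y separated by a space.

√92 = [9; 1,1,2,4,2,1,1,18, …], period ℓ=8 (even) → k=7
step 0: (9, 1)  from 9·(1,0) + (0,1)
step 1: (10, 1)  from 1·(9,1) + (1,0)
…
step 6: (681, 71)  from 1·(470,49) + (211,22)
step 7: (1151, 120)  from 1·(681,71) + (470,49)
(x₁, y₁) = (1151, 120);  1151² − 92·120² = 1 ✓

1151 120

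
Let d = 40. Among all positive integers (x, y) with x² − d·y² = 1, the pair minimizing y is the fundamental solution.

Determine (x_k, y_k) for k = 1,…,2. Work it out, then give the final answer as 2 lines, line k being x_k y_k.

√40 → a₀=6, period (3,12); ℓ=2 even so k=1
k=0  a_k=6  p_k/q_k = 6/1
k=1  a_k=3  p_k/q_k = 19/3
fundamental: x₁=19, y₁=3  (since 361 − 40·9 = 1)
n=2: (19,3)∘(19,3) = (19·19+40·3·3, 19·3+3·19) = (721,114)

19 3
721 114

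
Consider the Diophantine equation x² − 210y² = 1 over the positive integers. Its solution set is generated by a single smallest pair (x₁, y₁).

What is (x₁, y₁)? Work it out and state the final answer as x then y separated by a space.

d=210: √d = [14; 2,28] (ℓ=2, even), read p_1/q_1
step 0: (14, 1)  from 14·(1,0) + (0,1)
step 1: (29, 2)  from 2·(14,1) + (1,0)
(x₁, y₁) = (29, 2);  29² − 210·2² = 1 ✓

29 2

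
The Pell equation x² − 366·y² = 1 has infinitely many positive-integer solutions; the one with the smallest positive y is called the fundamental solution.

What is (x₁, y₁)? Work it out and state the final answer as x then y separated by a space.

√366 → a₀=19, period (7,1,1,1,2,12,2,1,1,1,7,38); ℓ=12 even so k=11
step 0: (19, 1)  from 19·(1,0) + (0,1)
step 1: (134, 7)  from 7·(19,1) + (1,0)
…
step 3: (287, 15)  from 1·(153,8) + (134,7)
…
step 6: (14444, 755)  from 12·(1167,61) + (440,23)
…
step 8: (44499, 2326)  from 1·(30055,1571) + (14444,755)
…
step 10: (119053, 6223)  from 1·(74554,3897) + (44499,2326)
step 11: (907925, 47458)  from 7·(119053,6223) + (74554,3897)
fundamental: x₁=907925, y₁=47458  (since 824327805625 − 366·2252261764 = 1)

907925 47458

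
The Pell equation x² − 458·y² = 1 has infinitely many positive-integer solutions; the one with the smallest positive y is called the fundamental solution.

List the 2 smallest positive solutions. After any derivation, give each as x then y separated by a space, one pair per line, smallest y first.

[21; 2,2,42] for √458; ℓ=3 ⇒ convergent index 5
step 0: (21, 1)  from 21·(1,0) + (0,1)
…
step 2: (107, 5)  from 2·(43,2) + (21,1)
step 3: (4537, 212)  from 42·(107,5) + (43,2)
step 4: (9181, 429)  from 2·(4537,212) + (107,5)
step 5: (22899, 1070)  from 2·(9181,429) + (4537,212)
(x₁, y₁) = (22899, 1070);  22899² − 458·1070² = 1 ✓
n=2: (22899,1070)∘(22899,1070) = (22899·22899+458·1070·1070, 22899·1070+1070·22899) = (1048728401,49003860)

22899 1070
1048728401 49003860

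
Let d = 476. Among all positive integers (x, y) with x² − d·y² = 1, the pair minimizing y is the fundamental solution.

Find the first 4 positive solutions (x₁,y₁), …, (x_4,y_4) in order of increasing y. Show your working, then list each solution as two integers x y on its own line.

√476 = [21; 1,4,2,10,2,4,1,42, …], period ℓ=8 (even) → k=7
step 0: (21, 1)  from 21·(1,0) + (0,1)
…
step 6: (23541, 1079)  from 4·(5258,241) + (2509,115)
step 7: (28799, 1320)  from 1·(23541,1079) + (5258,241)
→ (28799, 1320).  Check: 28799²=829382401, 476·1320²=829382400, difference 1.
(x_2, y_2) = (28799·28799 + 476·1320·1320, 28799·1320 + 1320·28799) = (1658764801, 76029360)
(x_3, y_3) = (28799·1658764801 + 476·1320·76029360, 28799·76029360 + 1320·1658764801) = (95541534979199, 4379139075960)
(x_4, y_4) = (28799·95541534979199 + 476·1320·4379139075960, 28799·4379139075960 + 1320·95541534979199) = (5503001330073139201, 252229652421114720)

28799 1320
1658764801 76029360
95541534979199 4379139075960
5503001330073139201 252229652421114720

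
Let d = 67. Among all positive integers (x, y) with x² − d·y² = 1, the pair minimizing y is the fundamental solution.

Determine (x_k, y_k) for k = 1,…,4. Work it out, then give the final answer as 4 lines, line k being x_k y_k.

√67 = [8; 5,2,1,1,7,1,1,2,5,16, …], period ℓ=10 (even) → k=9
i=0: a=8 ⇒ p=8, q=1
i=1: a=5 ⇒ p=41, q=5
…
i=6: a=1 ⇒ p=1899, q=232
…
i=8: a=2 ⇒ p=9053, q=1106
i=9: a=5 ⇒ p=48842, q=5967
→ (48842, 5967).  Check: 48842²=2385540964, 67·5967²=2385540963, difference 1.
k=2:  x_2 = 48842·48842+67·5967·5967 = 4771081927,  y_2 = 48842·5967+5967·48842 = 582880428
k=3:  x_3 = 48842·4771081927+67·5967·582880428 = 466058366908226,  y_3 = 48842·582880428+5967·4771081927 = 56938091722785
k=4:  x_4 = 48842·466058366908226+67·5967·56938091722785 = 45526445508292066657,  y_4 = 48842·56938091722785+5967·466058366908226 = 5561940551265649512

48842 5967
4771081927 582880428
466058366908226 56938091722785
45526445508292066657 5561940551265649512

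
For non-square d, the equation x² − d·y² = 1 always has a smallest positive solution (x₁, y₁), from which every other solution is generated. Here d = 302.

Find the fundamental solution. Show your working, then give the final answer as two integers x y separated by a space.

4276623 246092

√302 → a₀=17, period (2,1,1,1,4,…,1,2,34); ℓ=16 even so k=15
a_0=17:  p_0=17·1+0=17,  q_0=17·0+1=1
…
a_2=1:  p_2=1·35+17=52,  q_2=1·2+1=3
a_3=1:  p_3=1·52+35=87,  q_3=1·3+2=5
…
a_6=2:  p_6=2·643+139=1425,  q_6=2·37+8=82
…
a_11=4:  p_11=4·107675+36581=467281,  q_11=4·6196+2105=26889
a_12=1:  p_12=1·467281+107675=574956,  q_12=1·26889+6196=33085
…
a_14=1:  p_14=1·1042237+574956=1617193,  q_14=1·59974+33085=93059
a_15=2:  p_15=2·1617193+1042237=4276623,  q_15=2·93059+59974=246092
→ (4276623, 246092).  Check: 4276623²=18289504284129, 302·246092²=18289504284128, difference 1.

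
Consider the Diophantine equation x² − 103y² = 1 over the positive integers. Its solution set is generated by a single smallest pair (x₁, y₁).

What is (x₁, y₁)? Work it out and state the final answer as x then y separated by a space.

227528 22419

d=103: √d = [10; 6,1,2,1,1,9,1,1,2,1,6,20] (ℓ=12, even), read p_11/q_11
a_0=10:  p_0=10·1+0=10,  q_0=10·0+1=1
a_1=6:  p_1=6·10+1=61,  q_1=6·1+0=6
a_2=1:  p_2=1·61+10=71,  q_2=1·6+1=7
a_3=2:  p_3=2·71+61=203,  q_3=2·7+6=20
a_4=1:  p_4=1·203+71=274,  q_4=1·20+7=27
a_5=1:  p_5=1·274+203=477,  q_5=1·27+20=47
a_6=9:  p_6=9·477+274=4567,  q_6=9·47+27=450
…
a_8=1:  p_8=1·5044+4567=9611,  q_8=1·497+450=947
a_9=2:  p_9=2·9611+5044=24266,  q_9=2·947+497=2391
a_10=1:  p_10=1·24266+9611=33877,  q_10=1·2391+947=3338
a_11=6:  p_11=6·33877+24266=227528,  q_11=6·3338+2391=22419
(x₁, y₁) = (227528, 22419);  227528² − 103·22419² = 1 ✓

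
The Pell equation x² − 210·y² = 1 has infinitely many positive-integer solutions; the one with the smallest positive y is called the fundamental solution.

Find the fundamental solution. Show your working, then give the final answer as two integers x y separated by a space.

√210 = [14; 2,28, …], period ℓ=2 (even) → k=1
i=0: a=14 ⇒ p=14, q=1
i=1: a=2 ⇒ p=29, q=2
fundamental: x₁=29, y₁=2  (since 841 − 210·4 = 1)

29 2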